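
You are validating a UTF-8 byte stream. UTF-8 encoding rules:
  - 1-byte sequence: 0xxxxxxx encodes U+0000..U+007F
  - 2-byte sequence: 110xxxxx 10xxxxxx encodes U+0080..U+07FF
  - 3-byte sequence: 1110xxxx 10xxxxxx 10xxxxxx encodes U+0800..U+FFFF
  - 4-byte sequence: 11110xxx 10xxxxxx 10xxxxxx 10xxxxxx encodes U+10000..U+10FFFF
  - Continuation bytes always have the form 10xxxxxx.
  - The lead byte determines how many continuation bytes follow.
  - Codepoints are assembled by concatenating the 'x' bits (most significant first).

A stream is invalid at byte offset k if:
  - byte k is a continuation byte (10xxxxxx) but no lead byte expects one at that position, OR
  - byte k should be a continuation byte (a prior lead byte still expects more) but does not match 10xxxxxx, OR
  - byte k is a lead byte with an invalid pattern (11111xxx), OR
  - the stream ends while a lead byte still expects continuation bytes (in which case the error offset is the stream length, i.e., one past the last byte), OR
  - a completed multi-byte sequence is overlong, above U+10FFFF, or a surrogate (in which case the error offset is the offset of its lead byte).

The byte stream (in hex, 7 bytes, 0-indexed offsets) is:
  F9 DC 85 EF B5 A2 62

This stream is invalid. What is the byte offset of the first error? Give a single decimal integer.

Answer: 0

Derivation:
Byte[0]=F9: INVALID lead byte (not 0xxx/110x/1110/11110)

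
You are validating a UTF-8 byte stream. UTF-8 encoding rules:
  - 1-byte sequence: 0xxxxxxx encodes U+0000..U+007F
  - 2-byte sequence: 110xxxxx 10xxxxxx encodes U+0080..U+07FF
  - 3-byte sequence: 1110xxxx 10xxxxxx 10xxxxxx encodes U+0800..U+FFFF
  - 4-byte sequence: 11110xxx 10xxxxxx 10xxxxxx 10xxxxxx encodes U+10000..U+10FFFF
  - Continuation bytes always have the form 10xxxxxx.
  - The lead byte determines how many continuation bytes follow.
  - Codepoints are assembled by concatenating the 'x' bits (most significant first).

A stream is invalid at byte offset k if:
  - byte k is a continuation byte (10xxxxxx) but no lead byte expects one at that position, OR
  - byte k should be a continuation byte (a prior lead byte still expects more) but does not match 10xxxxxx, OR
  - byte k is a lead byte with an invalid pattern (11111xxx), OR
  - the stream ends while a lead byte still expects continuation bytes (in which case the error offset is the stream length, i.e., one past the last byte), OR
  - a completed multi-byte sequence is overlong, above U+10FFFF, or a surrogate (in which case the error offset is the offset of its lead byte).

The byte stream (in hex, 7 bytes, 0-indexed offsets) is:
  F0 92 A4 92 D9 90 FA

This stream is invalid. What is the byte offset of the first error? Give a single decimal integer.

Answer: 6

Derivation:
Byte[0]=F0: 4-byte lead, need 3 cont bytes. acc=0x0
Byte[1]=92: continuation. acc=(acc<<6)|0x12=0x12
Byte[2]=A4: continuation. acc=(acc<<6)|0x24=0x4A4
Byte[3]=92: continuation. acc=(acc<<6)|0x12=0x12912
Completed: cp=U+12912 (starts at byte 0)
Byte[4]=D9: 2-byte lead, need 1 cont bytes. acc=0x19
Byte[5]=90: continuation. acc=(acc<<6)|0x10=0x650
Completed: cp=U+0650 (starts at byte 4)
Byte[6]=FA: INVALID lead byte (not 0xxx/110x/1110/11110)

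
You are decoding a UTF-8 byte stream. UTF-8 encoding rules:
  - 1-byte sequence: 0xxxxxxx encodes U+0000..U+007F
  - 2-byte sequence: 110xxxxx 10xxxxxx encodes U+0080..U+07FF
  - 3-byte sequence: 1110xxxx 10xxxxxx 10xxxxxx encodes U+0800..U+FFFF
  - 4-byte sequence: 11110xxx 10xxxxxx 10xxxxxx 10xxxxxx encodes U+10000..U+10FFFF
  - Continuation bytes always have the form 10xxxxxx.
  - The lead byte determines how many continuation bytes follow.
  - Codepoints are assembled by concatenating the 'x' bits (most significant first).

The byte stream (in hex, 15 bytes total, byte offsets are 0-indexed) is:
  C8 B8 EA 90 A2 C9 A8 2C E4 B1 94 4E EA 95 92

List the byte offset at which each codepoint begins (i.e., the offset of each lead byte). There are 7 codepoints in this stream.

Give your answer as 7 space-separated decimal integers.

Byte[0]=C8: 2-byte lead, need 1 cont bytes. acc=0x8
Byte[1]=B8: continuation. acc=(acc<<6)|0x38=0x238
Completed: cp=U+0238 (starts at byte 0)
Byte[2]=EA: 3-byte lead, need 2 cont bytes. acc=0xA
Byte[3]=90: continuation. acc=(acc<<6)|0x10=0x290
Byte[4]=A2: continuation. acc=(acc<<6)|0x22=0xA422
Completed: cp=U+A422 (starts at byte 2)
Byte[5]=C9: 2-byte lead, need 1 cont bytes. acc=0x9
Byte[6]=A8: continuation. acc=(acc<<6)|0x28=0x268
Completed: cp=U+0268 (starts at byte 5)
Byte[7]=2C: 1-byte ASCII. cp=U+002C
Byte[8]=E4: 3-byte lead, need 2 cont bytes. acc=0x4
Byte[9]=B1: continuation. acc=(acc<<6)|0x31=0x131
Byte[10]=94: continuation. acc=(acc<<6)|0x14=0x4C54
Completed: cp=U+4C54 (starts at byte 8)
Byte[11]=4E: 1-byte ASCII. cp=U+004E
Byte[12]=EA: 3-byte lead, need 2 cont bytes. acc=0xA
Byte[13]=95: continuation. acc=(acc<<6)|0x15=0x295
Byte[14]=92: continuation. acc=(acc<<6)|0x12=0xA552
Completed: cp=U+A552 (starts at byte 12)

Answer: 0 2 5 7 8 11 12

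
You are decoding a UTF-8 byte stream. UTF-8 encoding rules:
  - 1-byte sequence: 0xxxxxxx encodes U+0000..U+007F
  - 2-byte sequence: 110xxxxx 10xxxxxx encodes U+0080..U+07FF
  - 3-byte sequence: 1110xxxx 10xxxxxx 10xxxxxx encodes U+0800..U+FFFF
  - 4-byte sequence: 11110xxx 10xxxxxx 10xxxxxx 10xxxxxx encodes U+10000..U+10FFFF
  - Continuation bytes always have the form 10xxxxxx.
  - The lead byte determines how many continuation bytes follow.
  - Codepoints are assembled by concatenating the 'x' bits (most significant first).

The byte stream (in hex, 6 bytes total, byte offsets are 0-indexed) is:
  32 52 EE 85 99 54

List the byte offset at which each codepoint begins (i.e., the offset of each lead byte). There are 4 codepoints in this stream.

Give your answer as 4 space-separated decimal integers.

Answer: 0 1 2 5

Derivation:
Byte[0]=32: 1-byte ASCII. cp=U+0032
Byte[1]=52: 1-byte ASCII. cp=U+0052
Byte[2]=EE: 3-byte lead, need 2 cont bytes. acc=0xE
Byte[3]=85: continuation. acc=(acc<<6)|0x05=0x385
Byte[4]=99: continuation. acc=(acc<<6)|0x19=0xE159
Completed: cp=U+E159 (starts at byte 2)
Byte[5]=54: 1-byte ASCII. cp=U+0054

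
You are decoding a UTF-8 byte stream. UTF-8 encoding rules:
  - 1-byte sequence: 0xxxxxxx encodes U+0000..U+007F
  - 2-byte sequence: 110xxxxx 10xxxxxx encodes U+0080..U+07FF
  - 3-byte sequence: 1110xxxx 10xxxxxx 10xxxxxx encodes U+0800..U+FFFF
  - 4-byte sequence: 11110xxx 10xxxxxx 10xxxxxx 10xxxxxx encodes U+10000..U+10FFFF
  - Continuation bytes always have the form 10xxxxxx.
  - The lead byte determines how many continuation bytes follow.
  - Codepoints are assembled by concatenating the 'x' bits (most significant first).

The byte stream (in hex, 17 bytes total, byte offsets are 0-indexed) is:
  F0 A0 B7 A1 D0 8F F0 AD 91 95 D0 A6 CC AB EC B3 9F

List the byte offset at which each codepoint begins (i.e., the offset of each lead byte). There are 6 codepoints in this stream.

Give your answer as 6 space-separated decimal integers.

Byte[0]=F0: 4-byte lead, need 3 cont bytes. acc=0x0
Byte[1]=A0: continuation. acc=(acc<<6)|0x20=0x20
Byte[2]=B7: continuation. acc=(acc<<6)|0x37=0x837
Byte[3]=A1: continuation. acc=(acc<<6)|0x21=0x20DE1
Completed: cp=U+20DE1 (starts at byte 0)
Byte[4]=D0: 2-byte lead, need 1 cont bytes. acc=0x10
Byte[5]=8F: continuation. acc=(acc<<6)|0x0F=0x40F
Completed: cp=U+040F (starts at byte 4)
Byte[6]=F0: 4-byte lead, need 3 cont bytes. acc=0x0
Byte[7]=AD: continuation. acc=(acc<<6)|0x2D=0x2D
Byte[8]=91: continuation. acc=(acc<<6)|0x11=0xB51
Byte[9]=95: continuation. acc=(acc<<6)|0x15=0x2D455
Completed: cp=U+2D455 (starts at byte 6)
Byte[10]=D0: 2-byte lead, need 1 cont bytes. acc=0x10
Byte[11]=A6: continuation. acc=(acc<<6)|0x26=0x426
Completed: cp=U+0426 (starts at byte 10)
Byte[12]=CC: 2-byte lead, need 1 cont bytes. acc=0xC
Byte[13]=AB: continuation. acc=(acc<<6)|0x2B=0x32B
Completed: cp=U+032B (starts at byte 12)
Byte[14]=EC: 3-byte lead, need 2 cont bytes. acc=0xC
Byte[15]=B3: continuation. acc=(acc<<6)|0x33=0x333
Byte[16]=9F: continuation. acc=(acc<<6)|0x1F=0xCCDF
Completed: cp=U+CCDF (starts at byte 14)

Answer: 0 4 6 10 12 14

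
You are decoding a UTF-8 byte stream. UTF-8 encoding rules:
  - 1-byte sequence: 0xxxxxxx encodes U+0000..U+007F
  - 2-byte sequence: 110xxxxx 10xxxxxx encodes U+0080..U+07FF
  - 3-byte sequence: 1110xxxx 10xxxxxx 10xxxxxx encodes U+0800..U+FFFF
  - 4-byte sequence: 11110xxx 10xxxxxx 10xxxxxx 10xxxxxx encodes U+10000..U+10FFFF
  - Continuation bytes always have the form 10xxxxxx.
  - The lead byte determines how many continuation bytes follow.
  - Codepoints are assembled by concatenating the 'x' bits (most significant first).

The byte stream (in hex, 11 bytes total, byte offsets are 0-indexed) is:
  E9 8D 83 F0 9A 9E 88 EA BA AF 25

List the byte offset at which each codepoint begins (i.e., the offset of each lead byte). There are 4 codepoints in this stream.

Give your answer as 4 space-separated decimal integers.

Answer: 0 3 7 10

Derivation:
Byte[0]=E9: 3-byte lead, need 2 cont bytes. acc=0x9
Byte[1]=8D: continuation. acc=(acc<<6)|0x0D=0x24D
Byte[2]=83: continuation. acc=(acc<<6)|0x03=0x9343
Completed: cp=U+9343 (starts at byte 0)
Byte[3]=F0: 4-byte lead, need 3 cont bytes. acc=0x0
Byte[4]=9A: continuation. acc=(acc<<6)|0x1A=0x1A
Byte[5]=9E: continuation. acc=(acc<<6)|0x1E=0x69E
Byte[6]=88: continuation. acc=(acc<<6)|0x08=0x1A788
Completed: cp=U+1A788 (starts at byte 3)
Byte[7]=EA: 3-byte lead, need 2 cont bytes. acc=0xA
Byte[8]=BA: continuation. acc=(acc<<6)|0x3A=0x2BA
Byte[9]=AF: continuation. acc=(acc<<6)|0x2F=0xAEAF
Completed: cp=U+AEAF (starts at byte 7)
Byte[10]=25: 1-byte ASCII. cp=U+0025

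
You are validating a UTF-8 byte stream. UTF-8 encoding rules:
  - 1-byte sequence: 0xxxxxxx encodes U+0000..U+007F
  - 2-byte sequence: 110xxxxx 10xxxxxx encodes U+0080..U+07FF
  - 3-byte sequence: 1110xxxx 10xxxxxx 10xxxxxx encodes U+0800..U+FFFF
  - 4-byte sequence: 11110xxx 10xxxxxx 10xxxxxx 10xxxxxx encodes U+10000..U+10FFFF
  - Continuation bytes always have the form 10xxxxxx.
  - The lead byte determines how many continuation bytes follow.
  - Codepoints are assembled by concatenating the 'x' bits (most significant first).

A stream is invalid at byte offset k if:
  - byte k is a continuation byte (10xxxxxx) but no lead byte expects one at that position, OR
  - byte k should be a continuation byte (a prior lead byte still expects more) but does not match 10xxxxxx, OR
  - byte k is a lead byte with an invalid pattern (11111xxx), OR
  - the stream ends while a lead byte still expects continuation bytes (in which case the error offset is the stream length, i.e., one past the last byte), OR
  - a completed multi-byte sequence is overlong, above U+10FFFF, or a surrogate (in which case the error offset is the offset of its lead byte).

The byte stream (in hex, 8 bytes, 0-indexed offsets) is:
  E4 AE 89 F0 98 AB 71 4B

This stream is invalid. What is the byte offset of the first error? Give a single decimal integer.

Answer: 6

Derivation:
Byte[0]=E4: 3-byte lead, need 2 cont bytes. acc=0x4
Byte[1]=AE: continuation. acc=(acc<<6)|0x2E=0x12E
Byte[2]=89: continuation. acc=(acc<<6)|0x09=0x4B89
Completed: cp=U+4B89 (starts at byte 0)
Byte[3]=F0: 4-byte lead, need 3 cont bytes. acc=0x0
Byte[4]=98: continuation. acc=(acc<<6)|0x18=0x18
Byte[5]=AB: continuation. acc=(acc<<6)|0x2B=0x62B
Byte[6]=71: expected 10xxxxxx continuation. INVALID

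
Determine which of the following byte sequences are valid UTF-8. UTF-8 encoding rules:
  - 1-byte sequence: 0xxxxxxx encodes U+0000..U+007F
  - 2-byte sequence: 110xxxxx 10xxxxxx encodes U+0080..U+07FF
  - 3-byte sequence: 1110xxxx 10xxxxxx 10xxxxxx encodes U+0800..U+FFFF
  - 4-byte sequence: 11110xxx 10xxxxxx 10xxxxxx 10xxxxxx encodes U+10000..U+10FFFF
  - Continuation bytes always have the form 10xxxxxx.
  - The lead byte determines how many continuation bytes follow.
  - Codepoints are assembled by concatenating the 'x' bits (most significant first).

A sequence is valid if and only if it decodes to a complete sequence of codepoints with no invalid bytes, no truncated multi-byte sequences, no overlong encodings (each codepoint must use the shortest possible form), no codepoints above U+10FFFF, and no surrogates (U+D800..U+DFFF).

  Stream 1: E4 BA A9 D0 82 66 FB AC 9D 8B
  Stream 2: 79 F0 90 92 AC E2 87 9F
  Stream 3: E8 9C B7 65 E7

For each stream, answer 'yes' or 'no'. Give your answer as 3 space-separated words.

Answer: no yes no

Derivation:
Stream 1: error at byte offset 6. INVALID
Stream 2: decodes cleanly. VALID
Stream 3: error at byte offset 5. INVALID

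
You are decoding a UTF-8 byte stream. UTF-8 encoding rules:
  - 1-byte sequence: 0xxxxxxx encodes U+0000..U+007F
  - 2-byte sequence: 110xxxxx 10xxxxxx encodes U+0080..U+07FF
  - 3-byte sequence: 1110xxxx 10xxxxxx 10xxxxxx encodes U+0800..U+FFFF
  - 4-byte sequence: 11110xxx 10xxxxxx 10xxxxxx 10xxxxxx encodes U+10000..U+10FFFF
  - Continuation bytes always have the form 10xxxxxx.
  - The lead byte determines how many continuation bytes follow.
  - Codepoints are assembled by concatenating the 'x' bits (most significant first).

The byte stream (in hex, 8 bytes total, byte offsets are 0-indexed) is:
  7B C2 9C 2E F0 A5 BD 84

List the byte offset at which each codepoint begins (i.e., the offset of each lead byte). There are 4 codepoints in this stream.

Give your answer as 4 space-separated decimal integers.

Answer: 0 1 3 4

Derivation:
Byte[0]=7B: 1-byte ASCII. cp=U+007B
Byte[1]=C2: 2-byte lead, need 1 cont bytes. acc=0x2
Byte[2]=9C: continuation. acc=(acc<<6)|0x1C=0x9C
Completed: cp=U+009C (starts at byte 1)
Byte[3]=2E: 1-byte ASCII. cp=U+002E
Byte[4]=F0: 4-byte lead, need 3 cont bytes. acc=0x0
Byte[5]=A5: continuation. acc=(acc<<6)|0x25=0x25
Byte[6]=BD: continuation. acc=(acc<<6)|0x3D=0x97D
Byte[7]=84: continuation. acc=(acc<<6)|0x04=0x25F44
Completed: cp=U+25F44 (starts at byte 4)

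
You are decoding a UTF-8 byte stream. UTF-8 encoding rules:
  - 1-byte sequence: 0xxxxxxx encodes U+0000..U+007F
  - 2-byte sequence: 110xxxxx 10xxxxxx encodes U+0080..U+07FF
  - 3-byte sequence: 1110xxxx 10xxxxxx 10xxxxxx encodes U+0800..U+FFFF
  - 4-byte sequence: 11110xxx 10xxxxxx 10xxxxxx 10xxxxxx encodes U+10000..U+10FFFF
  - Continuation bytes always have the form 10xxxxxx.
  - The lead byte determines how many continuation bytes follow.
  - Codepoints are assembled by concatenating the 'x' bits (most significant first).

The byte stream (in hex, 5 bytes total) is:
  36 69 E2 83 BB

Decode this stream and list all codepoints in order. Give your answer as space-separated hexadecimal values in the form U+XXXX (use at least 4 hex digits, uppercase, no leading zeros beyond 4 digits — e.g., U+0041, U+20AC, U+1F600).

Answer: U+0036 U+0069 U+20FB

Derivation:
Byte[0]=36: 1-byte ASCII. cp=U+0036
Byte[1]=69: 1-byte ASCII. cp=U+0069
Byte[2]=E2: 3-byte lead, need 2 cont bytes. acc=0x2
Byte[3]=83: continuation. acc=(acc<<6)|0x03=0x83
Byte[4]=BB: continuation. acc=(acc<<6)|0x3B=0x20FB
Completed: cp=U+20FB (starts at byte 2)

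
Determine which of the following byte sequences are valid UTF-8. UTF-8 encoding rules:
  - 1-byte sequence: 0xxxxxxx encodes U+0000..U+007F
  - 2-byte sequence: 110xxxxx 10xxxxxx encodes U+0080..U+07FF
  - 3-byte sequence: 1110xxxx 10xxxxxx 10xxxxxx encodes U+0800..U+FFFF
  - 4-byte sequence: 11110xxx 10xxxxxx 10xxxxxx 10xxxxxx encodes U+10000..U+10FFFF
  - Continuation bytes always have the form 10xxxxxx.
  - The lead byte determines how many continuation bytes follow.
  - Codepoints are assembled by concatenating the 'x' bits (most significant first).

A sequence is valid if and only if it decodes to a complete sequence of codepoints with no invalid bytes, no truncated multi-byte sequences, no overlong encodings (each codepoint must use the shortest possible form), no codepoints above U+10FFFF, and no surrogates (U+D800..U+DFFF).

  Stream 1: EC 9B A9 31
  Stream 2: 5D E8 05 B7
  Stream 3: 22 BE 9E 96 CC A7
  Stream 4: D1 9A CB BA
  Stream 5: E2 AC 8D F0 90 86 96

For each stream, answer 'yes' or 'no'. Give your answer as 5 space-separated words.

Answer: yes no no yes yes

Derivation:
Stream 1: decodes cleanly. VALID
Stream 2: error at byte offset 2. INVALID
Stream 3: error at byte offset 1. INVALID
Stream 4: decodes cleanly. VALID
Stream 5: decodes cleanly. VALID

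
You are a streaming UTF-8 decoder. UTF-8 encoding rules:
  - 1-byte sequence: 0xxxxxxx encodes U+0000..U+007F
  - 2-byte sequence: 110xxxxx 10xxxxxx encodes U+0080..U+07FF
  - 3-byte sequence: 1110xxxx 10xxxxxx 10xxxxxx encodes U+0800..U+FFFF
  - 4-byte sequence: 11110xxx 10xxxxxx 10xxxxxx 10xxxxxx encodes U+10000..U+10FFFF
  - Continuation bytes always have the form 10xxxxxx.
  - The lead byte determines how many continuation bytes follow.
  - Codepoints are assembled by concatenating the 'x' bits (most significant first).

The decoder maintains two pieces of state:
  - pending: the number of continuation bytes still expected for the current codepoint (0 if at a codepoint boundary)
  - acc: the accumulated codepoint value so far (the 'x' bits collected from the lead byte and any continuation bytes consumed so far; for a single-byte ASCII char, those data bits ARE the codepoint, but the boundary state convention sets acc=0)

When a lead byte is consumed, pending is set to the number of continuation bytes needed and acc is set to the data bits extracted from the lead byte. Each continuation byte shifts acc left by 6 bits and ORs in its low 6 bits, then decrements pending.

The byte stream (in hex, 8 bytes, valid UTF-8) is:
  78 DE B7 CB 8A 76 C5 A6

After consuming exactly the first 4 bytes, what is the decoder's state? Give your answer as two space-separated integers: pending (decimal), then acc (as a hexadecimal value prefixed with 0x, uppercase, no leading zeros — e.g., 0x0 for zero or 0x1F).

Answer: 1 0xB

Derivation:
Byte[0]=78: 1-byte. pending=0, acc=0x0
Byte[1]=DE: 2-byte lead. pending=1, acc=0x1E
Byte[2]=B7: continuation. acc=(acc<<6)|0x37=0x7B7, pending=0
Byte[3]=CB: 2-byte lead. pending=1, acc=0xB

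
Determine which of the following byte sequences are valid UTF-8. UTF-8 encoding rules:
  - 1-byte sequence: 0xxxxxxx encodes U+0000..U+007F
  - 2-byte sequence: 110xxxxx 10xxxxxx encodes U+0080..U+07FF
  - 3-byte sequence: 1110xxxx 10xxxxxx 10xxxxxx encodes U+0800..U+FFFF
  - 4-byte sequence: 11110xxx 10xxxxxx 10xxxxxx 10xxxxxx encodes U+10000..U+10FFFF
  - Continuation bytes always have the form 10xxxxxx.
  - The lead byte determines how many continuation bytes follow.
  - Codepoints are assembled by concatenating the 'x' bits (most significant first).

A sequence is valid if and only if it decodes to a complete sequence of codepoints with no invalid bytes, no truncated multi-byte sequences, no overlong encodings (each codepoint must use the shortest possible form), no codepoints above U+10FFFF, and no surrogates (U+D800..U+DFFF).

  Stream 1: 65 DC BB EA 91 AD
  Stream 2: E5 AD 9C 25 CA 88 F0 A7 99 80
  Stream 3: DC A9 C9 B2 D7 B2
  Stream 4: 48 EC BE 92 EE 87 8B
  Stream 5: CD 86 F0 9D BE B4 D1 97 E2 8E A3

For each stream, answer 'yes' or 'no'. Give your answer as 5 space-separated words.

Stream 1: decodes cleanly. VALID
Stream 2: decodes cleanly. VALID
Stream 3: decodes cleanly. VALID
Stream 4: decodes cleanly. VALID
Stream 5: decodes cleanly. VALID

Answer: yes yes yes yes yes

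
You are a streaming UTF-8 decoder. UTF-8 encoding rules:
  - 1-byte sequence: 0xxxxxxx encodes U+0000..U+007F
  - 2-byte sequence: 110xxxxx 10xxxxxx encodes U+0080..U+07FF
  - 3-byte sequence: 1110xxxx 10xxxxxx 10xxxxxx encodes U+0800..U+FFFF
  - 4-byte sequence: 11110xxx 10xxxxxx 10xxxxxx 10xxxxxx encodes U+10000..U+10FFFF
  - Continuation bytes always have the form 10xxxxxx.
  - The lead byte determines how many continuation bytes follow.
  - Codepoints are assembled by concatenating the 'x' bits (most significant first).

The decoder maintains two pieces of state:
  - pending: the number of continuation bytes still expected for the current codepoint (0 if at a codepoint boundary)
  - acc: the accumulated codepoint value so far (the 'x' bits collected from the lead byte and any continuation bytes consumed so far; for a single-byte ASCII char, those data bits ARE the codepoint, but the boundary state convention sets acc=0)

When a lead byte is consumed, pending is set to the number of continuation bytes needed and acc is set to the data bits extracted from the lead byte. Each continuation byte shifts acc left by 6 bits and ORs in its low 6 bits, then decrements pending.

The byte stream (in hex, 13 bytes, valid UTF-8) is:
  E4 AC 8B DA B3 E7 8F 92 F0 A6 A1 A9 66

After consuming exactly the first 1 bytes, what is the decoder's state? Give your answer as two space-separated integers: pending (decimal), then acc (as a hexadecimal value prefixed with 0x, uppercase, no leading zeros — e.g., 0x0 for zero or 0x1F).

Answer: 2 0x4

Derivation:
Byte[0]=E4: 3-byte lead. pending=2, acc=0x4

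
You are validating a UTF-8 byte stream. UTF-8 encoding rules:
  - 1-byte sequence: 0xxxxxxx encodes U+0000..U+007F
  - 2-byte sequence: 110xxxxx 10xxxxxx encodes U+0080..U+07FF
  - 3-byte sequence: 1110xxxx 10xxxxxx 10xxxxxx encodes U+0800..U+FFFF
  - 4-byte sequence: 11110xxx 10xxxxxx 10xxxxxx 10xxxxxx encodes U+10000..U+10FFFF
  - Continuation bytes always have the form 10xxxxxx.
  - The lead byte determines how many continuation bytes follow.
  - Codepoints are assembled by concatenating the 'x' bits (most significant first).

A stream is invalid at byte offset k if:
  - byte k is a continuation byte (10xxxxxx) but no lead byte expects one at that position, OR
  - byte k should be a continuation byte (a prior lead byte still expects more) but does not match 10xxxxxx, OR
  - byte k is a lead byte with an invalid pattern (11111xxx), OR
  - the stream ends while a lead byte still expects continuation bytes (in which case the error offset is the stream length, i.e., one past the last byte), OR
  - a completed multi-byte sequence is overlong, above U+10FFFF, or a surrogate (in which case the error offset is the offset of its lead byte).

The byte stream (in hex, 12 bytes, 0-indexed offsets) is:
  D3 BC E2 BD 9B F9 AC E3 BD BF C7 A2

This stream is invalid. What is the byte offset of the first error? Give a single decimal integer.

Byte[0]=D3: 2-byte lead, need 1 cont bytes. acc=0x13
Byte[1]=BC: continuation. acc=(acc<<6)|0x3C=0x4FC
Completed: cp=U+04FC (starts at byte 0)
Byte[2]=E2: 3-byte lead, need 2 cont bytes. acc=0x2
Byte[3]=BD: continuation. acc=(acc<<6)|0x3D=0xBD
Byte[4]=9B: continuation. acc=(acc<<6)|0x1B=0x2F5B
Completed: cp=U+2F5B (starts at byte 2)
Byte[5]=F9: INVALID lead byte (not 0xxx/110x/1110/11110)

Answer: 5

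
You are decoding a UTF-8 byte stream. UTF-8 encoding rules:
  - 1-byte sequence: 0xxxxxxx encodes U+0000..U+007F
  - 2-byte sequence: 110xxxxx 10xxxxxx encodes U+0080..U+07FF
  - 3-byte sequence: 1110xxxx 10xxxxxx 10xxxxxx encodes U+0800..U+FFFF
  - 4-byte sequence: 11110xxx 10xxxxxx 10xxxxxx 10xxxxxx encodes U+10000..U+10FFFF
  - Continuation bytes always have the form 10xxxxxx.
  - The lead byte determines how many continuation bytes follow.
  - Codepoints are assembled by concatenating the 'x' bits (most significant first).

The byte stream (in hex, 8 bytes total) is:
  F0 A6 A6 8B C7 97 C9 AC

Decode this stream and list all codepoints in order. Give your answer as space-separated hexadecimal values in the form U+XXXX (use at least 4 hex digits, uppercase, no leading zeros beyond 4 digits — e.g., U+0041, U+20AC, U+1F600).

Answer: U+2698B U+01D7 U+026C

Derivation:
Byte[0]=F0: 4-byte lead, need 3 cont bytes. acc=0x0
Byte[1]=A6: continuation. acc=(acc<<6)|0x26=0x26
Byte[2]=A6: continuation. acc=(acc<<6)|0x26=0x9A6
Byte[3]=8B: continuation. acc=(acc<<6)|0x0B=0x2698B
Completed: cp=U+2698B (starts at byte 0)
Byte[4]=C7: 2-byte lead, need 1 cont bytes. acc=0x7
Byte[5]=97: continuation. acc=(acc<<6)|0x17=0x1D7
Completed: cp=U+01D7 (starts at byte 4)
Byte[6]=C9: 2-byte lead, need 1 cont bytes. acc=0x9
Byte[7]=AC: continuation. acc=(acc<<6)|0x2C=0x26C
Completed: cp=U+026C (starts at byte 6)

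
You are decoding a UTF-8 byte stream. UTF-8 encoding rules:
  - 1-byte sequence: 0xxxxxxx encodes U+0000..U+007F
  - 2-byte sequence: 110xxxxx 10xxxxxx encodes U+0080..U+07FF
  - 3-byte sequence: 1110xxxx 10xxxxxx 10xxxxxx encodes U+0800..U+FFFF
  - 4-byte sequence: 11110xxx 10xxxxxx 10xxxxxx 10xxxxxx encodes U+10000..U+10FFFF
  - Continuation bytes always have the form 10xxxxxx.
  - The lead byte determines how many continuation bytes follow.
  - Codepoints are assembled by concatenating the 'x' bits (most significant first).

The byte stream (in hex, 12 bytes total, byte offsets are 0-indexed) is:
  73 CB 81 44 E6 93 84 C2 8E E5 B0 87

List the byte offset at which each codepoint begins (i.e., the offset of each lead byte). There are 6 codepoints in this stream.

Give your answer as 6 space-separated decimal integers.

Answer: 0 1 3 4 7 9

Derivation:
Byte[0]=73: 1-byte ASCII. cp=U+0073
Byte[1]=CB: 2-byte lead, need 1 cont bytes. acc=0xB
Byte[2]=81: continuation. acc=(acc<<6)|0x01=0x2C1
Completed: cp=U+02C1 (starts at byte 1)
Byte[3]=44: 1-byte ASCII. cp=U+0044
Byte[4]=E6: 3-byte lead, need 2 cont bytes. acc=0x6
Byte[5]=93: continuation. acc=(acc<<6)|0x13=0x193
Byte[6]=84: continuation. acc=(acc<<6)|0x04=0x64C4
Completed: cp=U+64C4 (starts at byte 4)
Byte[7]=C2: 2-byte lead, need 1 cont bytes. acc=0x2
Byte[8]=8E: continuation. acc=(acc<<6)|0x0E=0x8E
Completed: cp=U+008E (starts at byte 7)
Byte[9]=E5: 3-byte lead, need 2 cont bytes. acc=0x5
Byte[10]=B0: continuation. acc=(acc<<6)|0x30=0x170
Byte[11]=87: continuation. acc=(acc<<6)|0x07=0x5C07
Completed: cp=U+5C07 (starts at byte 9)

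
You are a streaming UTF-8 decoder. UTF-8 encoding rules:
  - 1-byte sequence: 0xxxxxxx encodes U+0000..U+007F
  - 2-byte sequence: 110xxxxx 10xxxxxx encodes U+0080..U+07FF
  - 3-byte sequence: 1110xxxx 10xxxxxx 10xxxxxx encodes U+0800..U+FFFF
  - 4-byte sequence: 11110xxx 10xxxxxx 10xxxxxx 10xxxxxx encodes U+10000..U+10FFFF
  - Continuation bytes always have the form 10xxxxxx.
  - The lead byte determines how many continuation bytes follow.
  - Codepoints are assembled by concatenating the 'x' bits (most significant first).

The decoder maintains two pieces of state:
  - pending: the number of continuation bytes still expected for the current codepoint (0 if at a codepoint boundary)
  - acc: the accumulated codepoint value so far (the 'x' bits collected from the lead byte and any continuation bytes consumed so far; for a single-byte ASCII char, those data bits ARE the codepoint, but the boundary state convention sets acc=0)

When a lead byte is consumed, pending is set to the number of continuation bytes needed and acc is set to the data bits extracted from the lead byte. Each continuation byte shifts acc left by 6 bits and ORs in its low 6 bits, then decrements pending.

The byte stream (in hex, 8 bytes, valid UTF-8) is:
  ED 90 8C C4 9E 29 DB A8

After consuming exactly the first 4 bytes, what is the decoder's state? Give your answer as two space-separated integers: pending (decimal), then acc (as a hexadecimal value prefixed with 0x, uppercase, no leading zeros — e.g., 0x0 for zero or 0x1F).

Answer: 1 0x4

Derivation:
Byte[0]=ED: 3-byte lead. pending=2, acc=0xD
Byte[1]=90: continuation. acc=(acc<<6)|0x10=0x350, pending=1
Byte[2]=8C: continuation. acc=(acc<<6)|0x0C=0xD40C, pending=0
Byte[3]=C4: 2-byte lead. pending=1, acc=0x4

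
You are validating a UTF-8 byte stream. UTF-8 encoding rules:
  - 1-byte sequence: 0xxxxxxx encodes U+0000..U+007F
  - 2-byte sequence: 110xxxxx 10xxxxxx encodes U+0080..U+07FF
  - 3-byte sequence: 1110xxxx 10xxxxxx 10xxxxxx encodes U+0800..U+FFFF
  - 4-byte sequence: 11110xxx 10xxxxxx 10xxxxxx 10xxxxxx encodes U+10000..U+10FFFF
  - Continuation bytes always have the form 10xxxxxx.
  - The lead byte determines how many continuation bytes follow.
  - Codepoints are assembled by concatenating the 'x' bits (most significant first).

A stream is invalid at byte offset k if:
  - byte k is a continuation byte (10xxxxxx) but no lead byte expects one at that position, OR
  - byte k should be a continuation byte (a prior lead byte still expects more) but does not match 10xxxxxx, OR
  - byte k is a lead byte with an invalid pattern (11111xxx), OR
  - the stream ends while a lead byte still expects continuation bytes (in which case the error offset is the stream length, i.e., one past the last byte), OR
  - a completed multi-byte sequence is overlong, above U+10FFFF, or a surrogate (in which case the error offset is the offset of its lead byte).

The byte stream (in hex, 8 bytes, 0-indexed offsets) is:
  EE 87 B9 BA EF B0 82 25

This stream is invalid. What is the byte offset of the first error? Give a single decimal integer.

Byte[0]=EE: 3-byte lead, need 2 cont bytes. acc=0xE
Byte[1]=87: continuation. acc=(acc<<6)|0x07=0x387
Byte[2]=B9: continuation. acc=(acc<<6)|0x39=0xE1F9
Completed: cp=U+E1F9 (starts at byte 0)
Byte[3]=BA: INVALID lead byte (not 0xxx/110x/1110/11110)

Answer: 3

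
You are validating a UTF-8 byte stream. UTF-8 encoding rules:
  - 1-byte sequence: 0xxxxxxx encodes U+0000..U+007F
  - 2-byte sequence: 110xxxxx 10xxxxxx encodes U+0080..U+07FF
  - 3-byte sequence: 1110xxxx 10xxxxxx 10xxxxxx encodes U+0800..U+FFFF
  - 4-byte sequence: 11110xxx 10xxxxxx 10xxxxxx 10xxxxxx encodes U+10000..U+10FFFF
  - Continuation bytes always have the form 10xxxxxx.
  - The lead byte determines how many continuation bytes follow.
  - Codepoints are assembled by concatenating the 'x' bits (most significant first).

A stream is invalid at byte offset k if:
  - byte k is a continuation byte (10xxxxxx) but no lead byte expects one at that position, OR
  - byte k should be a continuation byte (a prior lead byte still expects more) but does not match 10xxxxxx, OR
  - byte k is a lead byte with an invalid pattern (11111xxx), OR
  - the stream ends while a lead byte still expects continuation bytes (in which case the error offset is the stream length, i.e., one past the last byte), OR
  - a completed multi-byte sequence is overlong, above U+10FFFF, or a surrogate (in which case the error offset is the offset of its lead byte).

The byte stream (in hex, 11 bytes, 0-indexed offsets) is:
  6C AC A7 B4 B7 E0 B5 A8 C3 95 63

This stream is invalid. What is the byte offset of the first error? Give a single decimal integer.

Answer: 1

Derivation:
Byte[0]=6C: 1-byte ASCII. cp=U+006C
Byte[1]=AC: INVALID lead byte (not 0xxx/110x/1110/11110)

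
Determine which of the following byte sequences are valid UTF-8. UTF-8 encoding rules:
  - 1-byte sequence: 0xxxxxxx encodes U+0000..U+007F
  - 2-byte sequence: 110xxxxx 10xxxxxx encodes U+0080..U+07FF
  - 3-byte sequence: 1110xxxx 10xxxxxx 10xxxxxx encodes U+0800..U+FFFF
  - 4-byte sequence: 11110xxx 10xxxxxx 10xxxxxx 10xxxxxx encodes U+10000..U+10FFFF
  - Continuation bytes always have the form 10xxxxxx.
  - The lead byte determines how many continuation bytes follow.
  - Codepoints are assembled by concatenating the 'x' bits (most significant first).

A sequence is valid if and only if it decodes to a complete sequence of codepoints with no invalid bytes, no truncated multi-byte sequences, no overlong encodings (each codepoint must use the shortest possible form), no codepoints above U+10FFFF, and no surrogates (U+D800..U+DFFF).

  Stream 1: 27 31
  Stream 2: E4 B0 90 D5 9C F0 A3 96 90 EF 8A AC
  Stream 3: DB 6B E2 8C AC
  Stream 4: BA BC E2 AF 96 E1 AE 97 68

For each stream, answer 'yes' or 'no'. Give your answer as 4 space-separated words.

Stream 1: decodes cleanly. VALID
Stream 2: decodes cleanly. VALID
Stream 3: error at byte offset 1. INVALID
Stream 4: error at byte offset 0. INVALID

Answer: yes yes no no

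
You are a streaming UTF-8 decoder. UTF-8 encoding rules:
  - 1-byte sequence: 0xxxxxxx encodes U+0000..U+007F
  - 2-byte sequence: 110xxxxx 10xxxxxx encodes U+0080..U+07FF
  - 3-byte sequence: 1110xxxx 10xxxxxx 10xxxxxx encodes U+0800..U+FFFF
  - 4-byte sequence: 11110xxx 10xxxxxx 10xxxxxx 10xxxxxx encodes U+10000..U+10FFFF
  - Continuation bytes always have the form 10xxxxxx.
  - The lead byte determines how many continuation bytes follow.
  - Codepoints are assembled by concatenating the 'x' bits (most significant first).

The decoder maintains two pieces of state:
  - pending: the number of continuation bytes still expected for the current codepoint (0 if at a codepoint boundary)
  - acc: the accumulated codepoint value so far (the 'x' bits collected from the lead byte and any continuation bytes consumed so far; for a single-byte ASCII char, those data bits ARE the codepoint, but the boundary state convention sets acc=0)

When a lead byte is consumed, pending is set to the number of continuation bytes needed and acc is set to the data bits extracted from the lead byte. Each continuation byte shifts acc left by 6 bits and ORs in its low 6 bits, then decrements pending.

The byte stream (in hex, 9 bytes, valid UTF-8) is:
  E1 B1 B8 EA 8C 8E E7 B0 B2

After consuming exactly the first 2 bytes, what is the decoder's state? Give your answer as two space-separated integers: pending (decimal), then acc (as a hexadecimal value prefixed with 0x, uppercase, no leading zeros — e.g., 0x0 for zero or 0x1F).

Answer: 1 0x71

Derivation:
Byte[0]=E1: 3-byte lead. pending=2, acc=0x1
Byte[1]=B1: continuation. acc=(acc<<6)|0x31=0x71, pending=1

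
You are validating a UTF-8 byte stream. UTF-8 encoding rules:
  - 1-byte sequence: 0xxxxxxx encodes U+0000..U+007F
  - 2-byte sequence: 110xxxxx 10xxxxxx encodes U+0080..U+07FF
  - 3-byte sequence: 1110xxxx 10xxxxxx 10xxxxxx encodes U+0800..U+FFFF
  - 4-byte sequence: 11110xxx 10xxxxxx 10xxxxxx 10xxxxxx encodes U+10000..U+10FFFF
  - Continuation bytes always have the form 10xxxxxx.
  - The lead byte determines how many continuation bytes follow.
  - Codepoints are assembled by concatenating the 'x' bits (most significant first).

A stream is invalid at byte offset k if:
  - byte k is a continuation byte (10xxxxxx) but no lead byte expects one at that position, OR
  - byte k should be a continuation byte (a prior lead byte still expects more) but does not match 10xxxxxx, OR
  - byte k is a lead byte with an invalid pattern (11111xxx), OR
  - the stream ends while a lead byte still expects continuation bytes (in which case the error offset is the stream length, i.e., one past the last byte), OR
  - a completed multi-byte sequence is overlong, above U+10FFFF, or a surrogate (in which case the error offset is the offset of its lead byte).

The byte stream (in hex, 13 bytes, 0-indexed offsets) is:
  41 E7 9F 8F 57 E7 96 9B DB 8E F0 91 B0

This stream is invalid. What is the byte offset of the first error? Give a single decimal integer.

Byte[0]=41: 1-byte ASCII. cp=U+0041
Byte[1]=E7: 3-byte lead, need 2 cont bytes. acc=0x7
Byte[2]=9F: continuation. acc=(acc<<6)|0x1F=0x1DF
Byte[3]=8F: continuation. acc=(acc<<6)|0x0F=0x77CF
Completed: cp=U+77CF (starts at byte 1)
Byte[4]=57: 1-byte ASCII. cp=U+0057
Byte[5]=E7: 3-byte lead, need 2 cont bytes. acc=0x7
Byte[6]=96: continuation. acc=(acc<<6)|0x16=0x1D6
Byte[7]=9B: continuation. acc=(acc<<6)|0x1B=0x759B
Completed: cp=U+759B (starts at byte 5)
Byte[8]=DB: 2-byte lead, need 1 cont bytes. acc=0x1B
Byte[9]=8E: continuation. acc=(acc<<6)|0x0E=0x6CE
Completed: cp=U+06CE (starts at byte 8)
Byte[10]=F0: 4-byte lead, need 3 cont bytes. acc=0x0
Byte[11]=91: continuation. acc=(acc<<6)|0x11=0x11
Byte[12]=B0: continuation. acc=(acc<<6)|0x30=0x470
Byte[13]: stream ended, expected continuation. INVALID

Answer: 13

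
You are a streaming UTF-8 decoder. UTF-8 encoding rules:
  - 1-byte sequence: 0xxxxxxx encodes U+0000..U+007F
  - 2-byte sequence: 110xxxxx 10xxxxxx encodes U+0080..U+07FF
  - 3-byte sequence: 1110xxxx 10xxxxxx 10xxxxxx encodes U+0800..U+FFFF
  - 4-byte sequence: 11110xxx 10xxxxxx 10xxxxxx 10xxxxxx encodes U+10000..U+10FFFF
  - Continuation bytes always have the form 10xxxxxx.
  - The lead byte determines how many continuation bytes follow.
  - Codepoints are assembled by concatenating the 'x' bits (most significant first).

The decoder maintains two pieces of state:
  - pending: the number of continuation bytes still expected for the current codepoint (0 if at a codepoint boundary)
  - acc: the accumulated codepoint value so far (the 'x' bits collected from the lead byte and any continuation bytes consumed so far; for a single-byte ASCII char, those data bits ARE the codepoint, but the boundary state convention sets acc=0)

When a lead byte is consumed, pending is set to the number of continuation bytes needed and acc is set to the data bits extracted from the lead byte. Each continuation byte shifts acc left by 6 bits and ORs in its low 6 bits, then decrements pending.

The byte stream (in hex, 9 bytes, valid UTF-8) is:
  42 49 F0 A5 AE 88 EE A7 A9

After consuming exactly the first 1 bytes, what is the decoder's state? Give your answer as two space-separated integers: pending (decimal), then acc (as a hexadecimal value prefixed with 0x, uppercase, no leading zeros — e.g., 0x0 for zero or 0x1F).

Answer: 0 0x0

Derivation:
Byte[0]=42: 1-byte. pending=0, acc=0x0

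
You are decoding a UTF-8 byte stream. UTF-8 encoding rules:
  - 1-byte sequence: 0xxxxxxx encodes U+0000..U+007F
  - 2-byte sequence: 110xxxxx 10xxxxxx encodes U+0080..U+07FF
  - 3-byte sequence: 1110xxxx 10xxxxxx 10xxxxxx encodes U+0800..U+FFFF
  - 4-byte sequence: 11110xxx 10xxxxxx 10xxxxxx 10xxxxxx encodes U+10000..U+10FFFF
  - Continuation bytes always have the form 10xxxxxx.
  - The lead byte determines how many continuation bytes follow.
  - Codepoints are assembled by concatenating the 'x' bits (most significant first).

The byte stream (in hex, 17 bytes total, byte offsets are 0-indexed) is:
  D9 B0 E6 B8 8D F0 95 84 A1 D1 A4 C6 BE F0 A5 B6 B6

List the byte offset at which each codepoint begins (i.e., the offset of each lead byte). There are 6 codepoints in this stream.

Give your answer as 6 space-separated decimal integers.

Answer: 0 2 5 9 11 13

Derivation:
Byte[0]=D9: 2-byte lead, need 1 cont bytes. acc=0x19
Byte[1]=B0: continuation. acc=(acc<<6)|0x30=0x670
Completed: cp=U+0670 (starts at byte 0)
Byte[2]=E6: 3-byte lead, need 2 cont bytes. acc=0x6
Byte[3]=B8: continuation. acc=(acc<<6)|0x38=0x1B8
Byte[4]=8D: continuation. acc=(acc<<6)|0x0D=0x6E0D
Completed: cp=U+6E0D (starts at byte 2)
Byte[5]=F0: 4-byte lead, need 3 cont bytes. acc=0x0
Byte[6]=95: continuation. acc=(acc<<6)|0x15=0x15
Byte[7]=84: continuation. acc=(acc<<6)|0x04=0x544
Byte[8]=A1: continuation. acc=(acc<<6)|0x21=0x15121
Completed: cp=U+15121 (starts at byte 5)
Byte[9]=D1: 2-byte lead, need 1 cont bytes. acc=0x11
Byte[10]=A4: continuation. acc=(acc<<6)|0x24=0x464
Completed: cp=U+0464 (starts at byte 9)
Byte[11]=C6: 2-byte lead, need 1 cont bytes. acc=0x6
Byte[12]=BE: continuation. acc=(acc<<6)|0x3E=0x1BE
Completed: cp=U+01BE (starts at byte 11)
Byte[13]=F0: 4-byte lead, need 3 cont bytes. acc=0x0
Byte[14]=A5: continuation. acc=(acc<<6)|0x25=0x25
Byte[15]=B6: continuation. acc=(acc<<6)|0x36=0x976
Byte[16]=B6: continuation. acc=(acc<<6)|0x36=0x25DB6
Completed: cp=U+25DB6 (starts at byte 13)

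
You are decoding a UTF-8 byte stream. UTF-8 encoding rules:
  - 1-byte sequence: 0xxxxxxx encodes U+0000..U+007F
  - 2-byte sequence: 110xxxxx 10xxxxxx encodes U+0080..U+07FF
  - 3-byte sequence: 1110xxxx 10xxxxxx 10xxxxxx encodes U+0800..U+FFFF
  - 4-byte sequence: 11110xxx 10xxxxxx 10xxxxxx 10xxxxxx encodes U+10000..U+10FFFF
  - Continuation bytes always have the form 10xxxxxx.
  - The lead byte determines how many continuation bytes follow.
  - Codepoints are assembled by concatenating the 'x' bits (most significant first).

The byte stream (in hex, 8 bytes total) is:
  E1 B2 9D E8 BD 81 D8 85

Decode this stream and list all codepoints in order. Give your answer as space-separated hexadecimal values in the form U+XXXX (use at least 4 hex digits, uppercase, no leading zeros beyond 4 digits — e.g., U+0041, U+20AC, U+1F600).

Answer: U+1C9D U+8F41 U+0605

Derivation:
Byte[0]=E1: 3-byte lead, need 2 cont bytes. acc=0x1
Byte[1]=B2: continuation. acc=(acc<<6)|0x32=0x72
Byte[2]=9D: continuation. acc=(acc<<6)|0x1D=0x1C9D
Completed: cp=U+1C9D (starts at byte 0)
Byte[3]=E8: 3-byte lead, need 2 cont bytes. acc=0x8
Byte[4]=BD: continuation. acc=(acc<<6)|0x3D=0x23D
Byte[5]=81: continuation. acc=(acc<<6)|0x01=0x8F41
Completed: cp=U+8F41 (starts at byte 3)
Byte[6]=D8: 2-byte lead, need 1 cont bytes. acc=0x18
Byte[7]=85: continuation. acc=(acc<<6)|0x05=0x605
Completed: cp=U+0605 (starts at byte 6)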